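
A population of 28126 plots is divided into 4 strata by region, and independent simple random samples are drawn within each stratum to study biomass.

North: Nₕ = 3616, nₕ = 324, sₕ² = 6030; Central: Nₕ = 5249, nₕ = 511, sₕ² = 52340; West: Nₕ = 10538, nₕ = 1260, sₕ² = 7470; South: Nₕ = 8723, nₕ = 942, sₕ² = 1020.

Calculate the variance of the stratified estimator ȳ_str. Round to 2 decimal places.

4.33

Var(ȳ_str) = Σₕ Wₕ²(1 − fₕ)sₕ²/nₕ with Wₕ = Nₕ/N, N = 28126.
North: Wₕ = 0.12856432; term = 0.12856432²·(1 − 0.08960177)·6030/324 = 0.28005582.
Central: Wₕ = 0.18662448; term = 0.18662448²·(1 − 0.09735188)·52340/511 = 3.2200937.
West: Wₕ = 0.37467112; term = 0.37467112²·(1 − 0.11956728)·7470/1260 = 0.73273456.
South: Wₕ = 0.31014008; term = 0.31014008²·(1 − 0.10799037)·1020/942 = 0.092904043.
Sum = 4.3257881.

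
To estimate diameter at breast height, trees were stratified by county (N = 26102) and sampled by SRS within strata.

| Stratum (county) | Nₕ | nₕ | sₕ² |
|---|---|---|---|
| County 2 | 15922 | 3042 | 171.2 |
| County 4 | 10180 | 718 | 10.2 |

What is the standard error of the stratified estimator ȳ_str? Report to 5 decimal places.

Var(ȳ_str) = Σₕ Wₕ²(1 − fₕ)sₕ²/nₕ with Wₕ = Nₕ/N, N = 26102.
County 2: Wₕ = 0.60999157; term = 0.60999157²·(1 − 0.19105640)·171.2/3042 = 0.016939885.
County 4: Wₕ = 0.39000843; term = 0.39000843²·(1 − 0.07053045)·10.2/718 = 0.0020084401.
Sum = 0.018948325.
SE = √(0.018948325) = 0.13765.

0.13765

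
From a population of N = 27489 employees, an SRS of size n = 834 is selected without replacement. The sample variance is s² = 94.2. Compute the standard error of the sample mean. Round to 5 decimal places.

0.33094

Under SRS without replacement, Var(ȳ) = (1 − f)·s²/n with f = n/N = 834/27489 = 0.03033941.
Var(ȳ) = (1 − 0.03033941)·94.2/834 = 0.96966059·0.11294964 = 0.10952282.
SE(ȳ) = √(0.10952282) = 0.33094.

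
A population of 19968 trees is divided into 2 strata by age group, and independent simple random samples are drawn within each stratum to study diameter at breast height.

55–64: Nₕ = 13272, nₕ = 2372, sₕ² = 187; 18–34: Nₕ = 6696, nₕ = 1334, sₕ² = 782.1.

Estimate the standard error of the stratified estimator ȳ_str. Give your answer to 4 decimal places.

Var(ȳ_str) = Σₕ Wₕ²(1 − fₕ)sₕ²/nₕ with Wₕ = Nₕ/N, N = 19968.
55–64: Wₕ = 0.66466346; term = 0.66466346²·(1 − 0.17872212)·187/2372 = 0.028603597.
18–34: Wₕ = 0.33533654; term = 0.33533654²·(1 − 0.19922342)·782.1/1334 = 0.052793393.
Sum = 0.08139699.
SE = √(0.08139699) = 0.2853.

0.2853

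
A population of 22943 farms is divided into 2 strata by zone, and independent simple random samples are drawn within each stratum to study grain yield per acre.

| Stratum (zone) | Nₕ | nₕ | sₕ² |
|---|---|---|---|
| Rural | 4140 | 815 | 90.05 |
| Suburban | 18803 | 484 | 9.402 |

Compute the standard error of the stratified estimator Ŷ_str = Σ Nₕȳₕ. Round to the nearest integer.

Var(Ŷ_str) = Σₕ Nₕ²(1 − fₕ)sₕ²/nₕ.
Rural: 4140²·(1 − 815/4140)·90.05/815 = 1.5209611 × 10^6.
Suburban: 18803²·(1 − 484/18803)·9.402/484 = 6.6911967 × 10^6.
Sum = 8.2121578 × 10^6.
SE = √(8.2121578 × 10^6) = 2866.

2866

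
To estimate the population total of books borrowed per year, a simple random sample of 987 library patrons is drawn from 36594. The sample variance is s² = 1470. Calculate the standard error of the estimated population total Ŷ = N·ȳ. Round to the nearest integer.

44053

Var(Ŷ) = N²·Var(ȳ) = N²·(1 − n/N)·s²/n.
f = 987/36594 = 0.02697163; Var(ȳ) = 0.97302837·1470/987 = 1.4491912.
Var(Ŷ) = 36594² · 1.4491912 = 1.9406421 × 10^9.
SE(Ŷ) = √(1.9406421 × 10^9) = 44053.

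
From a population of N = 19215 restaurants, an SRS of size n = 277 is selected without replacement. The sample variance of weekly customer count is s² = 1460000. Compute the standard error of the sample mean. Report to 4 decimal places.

Under SRS without replacement, Var(ȳ) = (1 − f)·s²/n with f = n/N = 277/19215 = 0.01441582.
Var(ȳ) = (1 − 0.01441582)·1460000/277 = 0.98558418·5270.7581 = 5194.7758.
SE(ȳ) = √(5194.7758) = 72.0748.

72.0748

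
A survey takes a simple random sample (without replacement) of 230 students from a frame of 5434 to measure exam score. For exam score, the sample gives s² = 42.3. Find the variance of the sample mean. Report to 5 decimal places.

0.17613

Under SRS without replacement, Var(ȳ) = (1 − f)·s²/n with f = n/N = 230/5434 = 0.04232609.
Var(ȳ) = (1 − 0.04232609)·42.3/230 = 0.95767391·0.18391304 = 0.17612872.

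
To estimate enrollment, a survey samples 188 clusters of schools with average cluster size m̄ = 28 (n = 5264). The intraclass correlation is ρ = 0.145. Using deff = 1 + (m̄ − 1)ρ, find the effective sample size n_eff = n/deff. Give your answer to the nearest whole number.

1071

deff = 1 + (28 − 1)·0.145 = 1 + 3.915 = 4.915.
n_eff = 5264 / 4.915 = 1071.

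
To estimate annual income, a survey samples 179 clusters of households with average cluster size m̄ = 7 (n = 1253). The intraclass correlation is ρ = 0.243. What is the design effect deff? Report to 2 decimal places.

deff = 1 + (7 − 1)·0.243 = 1 + 1.458 = 2.458.

2.46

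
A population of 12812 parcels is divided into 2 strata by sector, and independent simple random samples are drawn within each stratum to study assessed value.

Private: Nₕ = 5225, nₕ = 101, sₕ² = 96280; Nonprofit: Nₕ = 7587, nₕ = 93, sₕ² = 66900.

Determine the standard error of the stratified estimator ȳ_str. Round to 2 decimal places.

20.12

Var(ȳ_str) = Σₕ Wₕ²(1 − fₕ)sₕ²/nₕ with Wₕ = Nₕ/N, N = 12812.
Private: Wₕ = 0.40782079; term = 0.40782079²·(1 − 0.01933014)·96280/101 = 155.48062.
Nonprofit: Wₕ = 0.59217921; term = 0.59217921²·(1 − 0.01225781)·66900/93 = 249.16847.
Sum = 404.64909.
SE = √(404.64909) = 20.12.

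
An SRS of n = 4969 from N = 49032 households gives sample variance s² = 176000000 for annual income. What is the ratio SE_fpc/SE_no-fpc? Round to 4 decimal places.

f = n/N = 4969/49032 = 0.10134198.
SE_no-fpc = √(s²/n) = 188.20096; SE_fpc = √((1−f)s²/n) = 178.40995.
Ratio = √(1−f) = 0.94797575.

0.9480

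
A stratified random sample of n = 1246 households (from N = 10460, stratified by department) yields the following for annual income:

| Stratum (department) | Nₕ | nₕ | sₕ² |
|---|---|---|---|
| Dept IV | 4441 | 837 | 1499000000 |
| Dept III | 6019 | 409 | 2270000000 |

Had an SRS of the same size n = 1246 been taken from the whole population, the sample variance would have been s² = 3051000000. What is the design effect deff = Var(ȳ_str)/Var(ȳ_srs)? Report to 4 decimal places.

Var(ȳ_str) = Σ Wₕ²(1−fₕ)sₕ²/nₕ with Wₕ = Nₕ/10460:
  Dept IV: (4441/10460)²·(1−837/4441)·1499000000/837 = 261986.17
  Dept III: (6019/10460)²·(1−409/6019)·2270000000/409 = 1.7128778 × 10^6
  → Var(ȳ_str) = 1.974864 × 10^6.
Var(ȳ_srs) = (1 − 1246/10460)·3051000000/1246 = 2.156953 × 10^6.
deff = (1.974864 × 10^6) / (2.156953 × 10^6) = 0.9156.

0.9156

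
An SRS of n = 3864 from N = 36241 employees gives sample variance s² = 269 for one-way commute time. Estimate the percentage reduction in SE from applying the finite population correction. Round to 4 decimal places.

f = n/N = 3864/36241 = 0.10661957.
SE_no-fpc = √(s²/n) = 0.26385029; SE_fpc = √((1−f)s²/n) = 0.24938814.
Ratio = √(1−f) = 0.94518804. Reduction = 100·(1 − 0.94518804) = 5.4812%.

5.4812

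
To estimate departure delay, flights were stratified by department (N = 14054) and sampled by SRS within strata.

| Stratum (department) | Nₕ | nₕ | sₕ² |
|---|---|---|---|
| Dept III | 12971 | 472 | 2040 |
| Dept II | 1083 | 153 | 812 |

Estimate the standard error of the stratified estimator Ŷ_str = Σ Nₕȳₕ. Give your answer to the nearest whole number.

26572

Var(Ŷ_str) = Σₕ Nₕ²(1 − fₕ)sₕ²/nₕ.
Dept III: 12971²·(1 − 472/12971)·2040/472 = 7.0070771 × 10^8.
Dept II: 1083²·(1 − 153/1083)·812/153 = 5.3453482 × 10^6.
Sum = 7.0605306 × 10^8.
SE = √(7.0605306 × 10^8) = 26572.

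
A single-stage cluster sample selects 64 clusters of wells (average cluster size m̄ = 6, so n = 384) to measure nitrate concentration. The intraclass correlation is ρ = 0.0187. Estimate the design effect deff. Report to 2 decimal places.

deff = 1 + (6 − 1)·0.0187 = 1 + 0.0935 = 1.0935.

1.09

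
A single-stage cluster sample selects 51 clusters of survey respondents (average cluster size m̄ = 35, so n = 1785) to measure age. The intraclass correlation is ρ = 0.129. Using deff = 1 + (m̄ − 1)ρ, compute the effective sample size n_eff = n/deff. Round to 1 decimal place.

331.4

deff = 1 + (35 − 1)·0.129 = 1 + 4.386 = 5.386.
n_eff = 1785 / 5.386 = 331.4.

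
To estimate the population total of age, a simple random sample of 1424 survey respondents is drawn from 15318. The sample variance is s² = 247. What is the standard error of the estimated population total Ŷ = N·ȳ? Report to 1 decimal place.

Var(Ŷ) = N²·Var(ȳ) = N²·(1 − n/N)·s²/n.
f = 1424/15318 = 0.09296253; Var(ȳ) = 0.90703747·247/1424 = 0.15733024.
Var(Ŷ) = 15318² · 0.15733024 = 3.6916144 × 10^7.
SE(Ŷ) = √(3.6916144 × 10^7) = 6075.9.

6075.9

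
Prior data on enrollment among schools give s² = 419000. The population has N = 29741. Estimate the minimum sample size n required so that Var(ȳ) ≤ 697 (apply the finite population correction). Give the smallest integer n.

590

Without fpc, n₀ = s²/D = 419000/697 = 601.1478.
With fpc, (1 − n/N)·s²/n ≤ D requires n ≥ n₀/(1 + n₀/N) = 601.1478/(1 + 601.1478/29741) = 589.2377.
Rounding up, n = 590.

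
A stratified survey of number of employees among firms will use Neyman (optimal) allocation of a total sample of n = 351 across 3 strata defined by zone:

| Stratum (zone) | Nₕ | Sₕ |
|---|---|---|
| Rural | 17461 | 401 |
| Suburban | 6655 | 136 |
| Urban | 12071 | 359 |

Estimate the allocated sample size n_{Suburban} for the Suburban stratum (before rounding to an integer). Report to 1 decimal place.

26.0

Neyman allocation: nₕ = n·NₕSₕ / Σⱼ NⱼSⱼ.
Σ NⱼSⱼ = 17461·401 + 6655·136 + 12071·359 = 1.224043 × 10^7.
n_{Suburban} = 351·6655·136 / (1.224043 × 10^7) = 26.0.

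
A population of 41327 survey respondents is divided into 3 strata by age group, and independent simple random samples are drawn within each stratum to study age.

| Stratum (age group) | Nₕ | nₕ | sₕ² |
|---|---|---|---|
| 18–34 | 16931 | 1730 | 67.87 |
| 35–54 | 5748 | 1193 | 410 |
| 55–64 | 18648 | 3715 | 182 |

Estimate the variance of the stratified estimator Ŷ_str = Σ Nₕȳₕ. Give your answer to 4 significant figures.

3.274 × 10^7

Var(Ŷ_str) = Σₕ Nₕ²(1 − fₕ)sₕ²/nₕ.
18–34: 16931²·(1 − 1730/16931)·67.87/1730 = 1.0096864 × 10^7.
35–54: 5748²·(1 − 1193/5748)·410/1193 = 8.9980531 × 10^6.
55–64: 18648²·(1 − 3715/18648)·182/3715 = 1.3642435 × 10^7.
Sum = 3.2737352 × 10^7.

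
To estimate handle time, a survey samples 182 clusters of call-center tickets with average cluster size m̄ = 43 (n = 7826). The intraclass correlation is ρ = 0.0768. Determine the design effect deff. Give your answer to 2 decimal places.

deff = 1 + (43 − 1)·0.0768 = 1 + 3.2256 = 4.2256.

4.23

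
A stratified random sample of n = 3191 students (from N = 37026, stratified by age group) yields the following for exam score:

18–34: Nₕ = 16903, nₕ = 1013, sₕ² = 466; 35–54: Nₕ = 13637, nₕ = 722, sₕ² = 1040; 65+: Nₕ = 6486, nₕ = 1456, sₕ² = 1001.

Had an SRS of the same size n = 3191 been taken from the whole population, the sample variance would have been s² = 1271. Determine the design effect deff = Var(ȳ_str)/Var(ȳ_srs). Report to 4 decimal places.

0.8010

Var(ȳ_str) = Σ Wₕ²(1−fₕ)sₕ²/nₕ with Wₕ = Nₕ/37026:
  18–34: (16903/37026)²·(1−1013/16903)·466/1013 = 0.090126098
  35–54: (13637/37026)²·(1−722/13637)·1040/722 = 0.18505286
  65+: (6486/37026)²·(1−1456/6486)·1001/1456 = 0.016360781
  → Var(ȳ_str) = 0.29153974.
Var(ȳ_srs) = (1 − 3191/37026)·1271/3191 = 0.36398051.
deff = 0.29153974 / 0.36398051 = 0.8010.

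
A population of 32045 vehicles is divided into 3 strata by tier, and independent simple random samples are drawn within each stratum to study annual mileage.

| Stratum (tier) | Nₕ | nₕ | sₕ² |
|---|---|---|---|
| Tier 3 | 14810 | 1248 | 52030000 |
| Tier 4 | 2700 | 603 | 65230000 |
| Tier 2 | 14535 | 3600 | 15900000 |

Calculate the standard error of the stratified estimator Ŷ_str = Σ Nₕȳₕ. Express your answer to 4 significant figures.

Var(Ŷ_str) = Σₕ Nₕ²(1 − fₕ)sₕ²/nₕ.
Tier 3: 14810²·(1 − 1248/14810)·52030000/1248 = 8.3737124 × 10^12.
Tier 4: 2700²·(1 − 603/2700)·65230000/603 = 6.1248049 × 10^11.
Tier 2: 14535²·(1 − 3600/14535)·15900000/3600 = 7.0198599 × 10^11.
Sum = 9.6881789 × 10^12.
SE = √(9.6881789 × 10^12) = 3.113 × 10^6.

3.113 × 10^6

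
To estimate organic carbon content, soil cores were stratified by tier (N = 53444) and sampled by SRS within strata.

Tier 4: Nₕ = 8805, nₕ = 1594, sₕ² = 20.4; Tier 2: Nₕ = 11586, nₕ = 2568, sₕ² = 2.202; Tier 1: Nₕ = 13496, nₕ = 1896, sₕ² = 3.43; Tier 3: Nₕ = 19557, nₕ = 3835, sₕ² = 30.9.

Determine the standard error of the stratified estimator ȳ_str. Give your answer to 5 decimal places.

Var(ȳ_str) = Σₕ Wₕ²(1 − fₕ)sₕ²/nₕ with Wₕ = Nₕ/N, N = 53444.
Tier 4: Wₕ = 0.16475189; term = 0.16475189²·(1 − 0.18103350)·20.4/1594 = 2.8449117 × 10^-4.
Tier 2: Wₕ = 0.21678767; term = 0.21678767²·(1 − 0.22164682)·2.202/2568 = 3.136665 × 10^-5.
Tier 1: Wₕ = 0.25252601; term = 0.25252601²·(1 − 0.14048607)·3.43/1896 = 9.9156442 × 10^-5.
Tier 3: Wₕ = 0.36593444; term = 0.36593444²·(1 − 0.19609347)·30.9/3835 = 8.6737166 × 10^-4.
Sum = 0.0012823859.
SE = √(0.0012823859) = 0.03581.

0.03581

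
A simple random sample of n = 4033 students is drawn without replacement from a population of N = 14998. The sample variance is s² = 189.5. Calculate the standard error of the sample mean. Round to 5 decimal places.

Under SRS without replacement, Var(ȳ) = (1 − f)·s²/n with f = n/N = 4033/14998 = 0.26890252.
Var(ȳ) = (1 − 0.26890252)·189.5/4033 = 0.73109748·0.046987354 = 0.034352336.
SE(ȳ) = √(0.034352336) = 0.18534.

0.18534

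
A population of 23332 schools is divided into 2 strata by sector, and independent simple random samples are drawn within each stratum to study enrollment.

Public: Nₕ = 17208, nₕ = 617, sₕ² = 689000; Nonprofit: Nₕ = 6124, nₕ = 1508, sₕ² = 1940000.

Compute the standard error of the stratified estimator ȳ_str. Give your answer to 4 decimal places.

25.5430

Var(ȳ_str) = Σₕ Wₕ²(1 − fₕ)sₕ²/nₕ with Wₕ = Nₕ/N, N = 23332.
Public: Wₕ = 0.73752786; term = 0.73752786²·(1 − 0.03585542)·689000/617 = 585.64317.
Nonprofit: Wₕ = 0.26247214; term = 0.26247214²·(1 − 0.24624428)·1940000/1508 = 66.803226.
Sum = 652.4464.
SE = √(652.4464) = 25.5430.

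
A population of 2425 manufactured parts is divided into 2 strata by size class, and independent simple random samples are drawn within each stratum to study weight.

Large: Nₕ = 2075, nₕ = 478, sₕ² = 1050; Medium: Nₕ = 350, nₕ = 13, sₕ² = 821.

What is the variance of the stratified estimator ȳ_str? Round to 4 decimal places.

2.5045

Var(ȳ_str) = Σₕ Wₕ²(1 − fₕ)sₕ²/nₕ with Wₕ = Nₕ/N, N = 2425.
Large: Wₕ = 0.85567010; term = 0.85567010²·(1 − 0.23036145)·1050/478 = 1.2378298.
Medium: Wₕ = 0.14432990; term = 0.14432990²·(1 − 0.03714286)·821/13 = 1.2667014.
Sum = 2.5045312.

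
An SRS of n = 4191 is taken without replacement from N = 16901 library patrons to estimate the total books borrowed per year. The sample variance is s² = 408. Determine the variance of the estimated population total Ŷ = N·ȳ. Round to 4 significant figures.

2.091 × 10^7

Var(Ŷ) = N²·Var(ȳ) = N²·(1 − n/N)·s²/n.
f = 4191/16901 = 0.24797349; Var(ȳ) = 0.75202651·408/4191 = 0.073210884.
Var(Ŷ) = 16901² · 0.073210884 = 2.0912235 × 10^7.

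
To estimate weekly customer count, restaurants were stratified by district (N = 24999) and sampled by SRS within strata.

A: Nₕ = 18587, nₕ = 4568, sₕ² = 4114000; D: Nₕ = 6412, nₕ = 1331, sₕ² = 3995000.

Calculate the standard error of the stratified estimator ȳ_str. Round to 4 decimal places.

23.0647

Var(ȳ_str) = Σₕ Wₕ²(1 − fₕ)sₕ²/nₕ with Wₕ = Nₕ/N, N = 24999.
A: Wₕ = 0.74350974; term = 0.74350974²·(1 − 0.24576317)·4114000/4568 = 375.50805.
D: Wₕ = 0.25649026; term = 0.25649026²·(1 − 0.20757954)·3995000/1331 = 156.47183.
Sum = 531.97988.
SE = √(531.97988) = 23.0647.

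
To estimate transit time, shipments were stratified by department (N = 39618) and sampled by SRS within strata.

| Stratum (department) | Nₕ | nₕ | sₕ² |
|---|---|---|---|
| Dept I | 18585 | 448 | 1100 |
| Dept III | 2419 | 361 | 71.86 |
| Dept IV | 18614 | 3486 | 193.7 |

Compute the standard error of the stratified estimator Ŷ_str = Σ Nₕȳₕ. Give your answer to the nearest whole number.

Var(Ŷ_str) = Σₕ Nₕ²(1 − fₕ)sₕ²/nₕ.
Dept I: 18585²·(1 − 448/18585)·1100/448 = 8.2764232 × 10^8.
Dept III: 2419²·(1 − 361/2419)·71.86/361 = 990971.69.
Dept IV: 18614²·(1 − 3486/18614)·193.7/3486 = 1.5646725 × 10^7.
Sum = 8.4428002 × 10^8.
SE = √(8.4428002 × 10^8) = 29056.

29056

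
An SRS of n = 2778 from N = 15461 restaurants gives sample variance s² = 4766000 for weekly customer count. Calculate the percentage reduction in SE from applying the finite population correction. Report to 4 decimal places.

f = n/N = 2778/15461 = 0.17967790.
SE_no-fpc = √(s²/n) = 41.420077; SE_fpc = √((1−f)s²/n) = 37.514841.
Ratio = √(1−f) = 0.90571635. Reduction = 100·(1 − 0.90571635) = 9.4284%.

9.4284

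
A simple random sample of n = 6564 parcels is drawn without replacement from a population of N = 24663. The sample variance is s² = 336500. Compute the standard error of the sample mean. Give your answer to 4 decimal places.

Under SRS without replacement, Var(ȳ) = (1 − f)·s²/n with f = n/N = 6564/24663 = 0.26614767.
Var(ȳ) = (1 − 0.26614767)·336500/6564 = 0.73385233·51.264473 = 37.620553.
SE(ȳ) = √(37.620553) = 6.1336.

6.1336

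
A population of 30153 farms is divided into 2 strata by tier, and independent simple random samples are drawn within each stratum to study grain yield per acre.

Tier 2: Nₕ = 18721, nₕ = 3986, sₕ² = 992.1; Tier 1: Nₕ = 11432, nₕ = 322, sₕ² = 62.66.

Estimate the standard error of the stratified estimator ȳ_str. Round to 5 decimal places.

0.32047

Var(ȳ_str) = Σₕ Wₕ²(1 − fₕ)sₕ²/nₕ with Wₕ = Nₕ/N, N = 30153.
Tier 2: Wₕ = 0.62086691; term = 0.62086691²·(1 − 0.21291598)·992.1/3986 = 0.075515531.
Tier 1: Wₕ = 0.37913309; term = 0.37913309²·(1 − 0.02816655)·62.66/322 = 0.027183773.
Sum = 0.1026993.
SE = √(0.1026993) = 0.32047.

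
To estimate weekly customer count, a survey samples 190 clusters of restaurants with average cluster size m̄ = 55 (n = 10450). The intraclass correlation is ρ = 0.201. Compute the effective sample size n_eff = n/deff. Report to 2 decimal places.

deff = 1 + (55 − 1)·0.201 = 1 + 10.854 = 11.854.
n_eff = 10450 / 11.854 = 881.56.

881.56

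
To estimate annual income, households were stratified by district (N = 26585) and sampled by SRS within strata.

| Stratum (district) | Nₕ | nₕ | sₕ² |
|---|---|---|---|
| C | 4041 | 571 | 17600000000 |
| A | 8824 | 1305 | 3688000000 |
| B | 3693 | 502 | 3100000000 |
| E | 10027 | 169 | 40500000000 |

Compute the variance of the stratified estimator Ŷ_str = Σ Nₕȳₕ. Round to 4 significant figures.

Var(Ŷ_str) = Σₕ Nₕ²(1 − fₕ)sₕ²/nₕ.
C: 4041²·(1 − 571/4041)·17600000000/571 = 4.3221007 × 10^14.
A: 8824²·(1 − 1305/8824)·3688000000/1305 = 1.8750203 × 10^14.
B: 3693²·(1 − 502/3693)·3100000000/502 = 7.2771963 × 10^13.
E: 10027²·(1 − 169/10027)·40500000000/169 = 2.3687987 × 10^16.
Sum = 2.4380471 × 10^16.

2.438 × 10^16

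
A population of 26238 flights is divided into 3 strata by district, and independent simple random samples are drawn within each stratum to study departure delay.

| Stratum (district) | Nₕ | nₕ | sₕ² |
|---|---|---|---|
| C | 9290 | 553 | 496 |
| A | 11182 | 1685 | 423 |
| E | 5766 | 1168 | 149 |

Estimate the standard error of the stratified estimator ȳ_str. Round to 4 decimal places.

Var(ȳ_str) = Σₕ Wₕ²(1 − fₕ)sₕ²/nₕ with Wₕ = Nₕ/N, N = 26238.
C: Wₕ = 0.35406662; term = 0.35406662²·(1 − 0.05952637)·496/553 = 0.10574824.
A: Wₕ = 0.42617578; term = 0.42617578²·(1 − 0.15068861)·423/1685 = 0.038724421.
E: Wₕ = 0.21975760; term = 0.21975760²·(1 − 0.20256677)·149/1168 = 0.0049127603.
Sum = 0.14938542.
SE = √(0.14938542) = 0.3865.

0.3865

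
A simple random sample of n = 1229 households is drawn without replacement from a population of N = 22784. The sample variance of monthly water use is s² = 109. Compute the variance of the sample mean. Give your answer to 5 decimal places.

0.08391

Under SRS without replacement, Var(ȳ) = (1 − f)·s²/n with f = n/N = 1229/22784 = 0.05394136.
Var(ȳ) = (1 − 0.05394136)·109/1229 = 0.94605864·0.088689992 = 0.083905933.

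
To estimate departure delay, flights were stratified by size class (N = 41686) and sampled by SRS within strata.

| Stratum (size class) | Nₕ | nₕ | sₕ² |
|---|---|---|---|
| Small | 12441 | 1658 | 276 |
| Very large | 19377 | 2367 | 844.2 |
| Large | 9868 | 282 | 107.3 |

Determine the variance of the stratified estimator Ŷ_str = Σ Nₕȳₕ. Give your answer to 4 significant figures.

Var(Ŷ_str) = Σₕ Nₕ²(1 − fₕ)sₕ²/nₕ.
Small: 12441²·(1 − 1658/12441)·276/1658 = 2.233158 × 10^7.
Very large: 19377²·(1 − 2367/19377)·844.2/2367 = 1.1755414 × 10^8.
Large: 9868²·(1 − 282/9868)·107.3/282 = 3.5992928 × 10^7.
Sum = 1.7587865 × 10^8.

1.759 × 10^8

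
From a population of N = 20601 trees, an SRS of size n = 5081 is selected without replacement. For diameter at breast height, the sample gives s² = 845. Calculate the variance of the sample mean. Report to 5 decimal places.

0.12529

Under SRS without replacement, Var(ȳ) = (1 − f)·s²/n with f = n/N = 5081/20601 = 0.24663851.
Var(ȳ) = (1 − 0.24663851)·845/5081 = 0.75336149·0.16630585 = 0.12528842.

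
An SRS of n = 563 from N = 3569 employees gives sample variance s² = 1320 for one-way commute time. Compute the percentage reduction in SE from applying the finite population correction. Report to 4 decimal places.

8.2257

f = n/N = 563/3569 = 0.15774727.
SE_no-fpc = √(s²/n) = 1.531203; SE_fpc = √((1−f)s²/n) = 1.4052513.
Ratio = √(1−f) = 0.91774328. Reduction = 100·(1 − 0.91774328) = 8.2257%.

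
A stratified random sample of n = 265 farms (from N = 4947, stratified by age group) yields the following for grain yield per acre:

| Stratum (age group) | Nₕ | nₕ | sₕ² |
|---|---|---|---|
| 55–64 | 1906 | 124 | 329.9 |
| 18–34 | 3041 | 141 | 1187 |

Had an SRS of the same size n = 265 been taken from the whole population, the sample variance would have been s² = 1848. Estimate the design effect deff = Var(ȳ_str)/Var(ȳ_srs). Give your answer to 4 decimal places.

0.5156

Var(ȳ_str) = Σ Wₕ²(1−fₕ)sₕ²/nₕ with Wₕ = Nₕ/4947:
  55–64: (1906/4947)²·(1−124/1906)·329.9/124 = 0.36923886
  18–34: (3041/4947)²·(1−141/3041)·1187/141 = 3.0336272
  → Var(ȳ_str) = 3.4028661.
Var(ȳ_srs) = (1 − 265/4947)·1848/265 = 6.6000252.
deff = 3.4028661 / 6.6000252 = 0.5156.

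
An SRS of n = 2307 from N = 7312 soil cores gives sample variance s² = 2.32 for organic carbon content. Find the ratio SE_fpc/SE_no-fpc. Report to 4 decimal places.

0.8273

f = n/N = 2307/7312 = 0.31550875.
SE_no-fpc = √(s²/n) = 0.031711749; SE_fpc = √((1−f)s²/n) = 0.026236394.
Ratio = √(1−f) = 0.82733986.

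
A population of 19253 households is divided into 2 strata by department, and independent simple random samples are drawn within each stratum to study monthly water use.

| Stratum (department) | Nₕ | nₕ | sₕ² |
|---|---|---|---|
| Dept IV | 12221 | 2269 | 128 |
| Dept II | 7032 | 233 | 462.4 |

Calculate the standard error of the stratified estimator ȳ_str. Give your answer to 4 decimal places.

Var(ȳ_str) = Σₕ Wₕ²(1 − fₕ)sₕ²/nₕ with Wₕ = Nₕ/N, N = 19253.
Dept IV: Wₕ = 0.63475822; term = 0.63475822²·(1 − 0.18566402)·128/2269 = 0.018509546.
Dept II: Wₕ = 0.36524178; term = 0.36524178²·(1 − 0.03313424)·462.4/233 = 0.25596995.
Sum = 0.2744795.
SE = √(0.2744795) = 0.5239.

0.5239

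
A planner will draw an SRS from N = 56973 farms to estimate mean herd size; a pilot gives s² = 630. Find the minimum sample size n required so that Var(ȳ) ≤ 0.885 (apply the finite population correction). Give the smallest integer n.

Without fpc, n₀ = s²/D = 630/0.885 = 711.8644.
With fpc, (1 − n/N)·s²/n ≤ D requires n ≥ n₀/(1 + n₀/N) = 711.8644/(1 + 711.8644/56973) = 703.0796.
Rounding up, n = 704.

704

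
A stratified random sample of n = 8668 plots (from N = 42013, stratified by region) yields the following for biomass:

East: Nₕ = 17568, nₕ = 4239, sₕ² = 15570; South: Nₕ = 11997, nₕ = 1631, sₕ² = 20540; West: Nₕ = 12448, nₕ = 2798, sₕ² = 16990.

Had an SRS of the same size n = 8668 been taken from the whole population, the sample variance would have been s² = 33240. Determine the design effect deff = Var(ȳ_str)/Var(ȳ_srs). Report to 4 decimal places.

0.5874

Var(ȳ_str) = Σ Wₕ²(1−fₕ)sₕ²/nₕ with Wₕ = Nₕ/42013:
  East: (17568/42013)²·(1−4239/17568)·15570/4239 = 0.487279
  South: (11997/42013)²·(1−1631/11997)·20540/1631 = 0.88728462
  West: (12448/42013)²·(1−2798/12448)·16990/2798 = 0.41324268
  → Var(ȳ_str) = 1.7878063.
Var(ȳ_srs) = (1 − 8668/42013)·33240/8668 = 3.043611.
deff = 1.7878063 / 3.043611 = 0.5874.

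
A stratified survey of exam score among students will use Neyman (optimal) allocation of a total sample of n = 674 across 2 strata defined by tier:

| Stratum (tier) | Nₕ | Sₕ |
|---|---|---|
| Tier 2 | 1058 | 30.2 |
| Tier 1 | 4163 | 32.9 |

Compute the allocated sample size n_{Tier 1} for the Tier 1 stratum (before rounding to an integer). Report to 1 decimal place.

546.5

Neyman allocation: nₕ = n·NₕSₕ / Σⱼ NⱼSⱼ.
Σ NⱼSⱼ = 1058·30.2 + 4163·32.9 = 168914.3.
n_{Tier 1} = 674·4163·32.9 / 168914.3 = 546.5.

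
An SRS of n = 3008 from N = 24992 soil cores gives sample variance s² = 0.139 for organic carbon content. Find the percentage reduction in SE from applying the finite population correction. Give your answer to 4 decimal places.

f = n/N = 3008/24992 = 0.12035851.
SE_no-fpc = √(s²/n) = 0.0067978016; SE_fpc = √((1−f)s²/n) = 0.006375604.
Ratio = √(1−f) = 0.93789204. Reduction = 100·(1 − 0.93789204) = 6.2108%.

6.2108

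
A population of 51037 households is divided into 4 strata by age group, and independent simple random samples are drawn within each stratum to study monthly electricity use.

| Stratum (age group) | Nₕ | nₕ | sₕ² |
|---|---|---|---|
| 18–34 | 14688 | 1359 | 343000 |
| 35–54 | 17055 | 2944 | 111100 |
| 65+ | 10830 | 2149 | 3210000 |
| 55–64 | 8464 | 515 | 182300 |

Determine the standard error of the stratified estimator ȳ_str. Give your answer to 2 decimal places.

9.25

Var(ȳ_str) = Σₕ Wₕ²(1 − fₕ)sₕ²/nₕ with Wₕ = Nₕ/N, N = 51037.
18–34: Wₕ = 0.28779121; term = 0.28779121²·(1 − 0.09252451)·343000/1359 = 18.969882.
35–54: Wₕ = 0.33416933; term = 0.33416933²·(1 − 0.17261800)·111100/2944 = 3.4867073.
65+: Wₕ = 0.21219899; term = 0.21219899²·(1 − 0.19843029)·3210000/2149 = 53.913379.
55–64: Wₕ = 0.16584047; term = 0.16584047²·(1 − 0.06084594)·182300/515 = 9.1431809.
Sum = 85.513149.
SE = √(85.513149) = 9.25.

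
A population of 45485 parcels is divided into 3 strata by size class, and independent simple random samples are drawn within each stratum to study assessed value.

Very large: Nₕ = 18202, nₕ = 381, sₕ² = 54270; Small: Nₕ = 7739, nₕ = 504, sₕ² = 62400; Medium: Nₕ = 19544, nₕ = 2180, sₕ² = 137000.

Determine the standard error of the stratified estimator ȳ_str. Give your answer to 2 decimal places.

6.00

Var(ȳ_str) = Σₕ Wₕ²(1 − fₕ)sₕ²/nₕ with Wₕ = Nₕ/N, N = 45485.
Very large: Wₕ = 0.40017588; term = 0.40017588²·(1 − 0.02093177)·54270/381 = 22.333132.
Small: Wₕ = 0.17014400; term = 0.17014400²·(1 − 0.06512469)·62400/504 = 3.3507424.
Medium: Wₕ = 0.42968011; term = 0.42968011²·(1 − 0.11154318)·137000/2180 = 10.308392.
Sum = 35.992266.
SE = √(35.992266) = 6.00.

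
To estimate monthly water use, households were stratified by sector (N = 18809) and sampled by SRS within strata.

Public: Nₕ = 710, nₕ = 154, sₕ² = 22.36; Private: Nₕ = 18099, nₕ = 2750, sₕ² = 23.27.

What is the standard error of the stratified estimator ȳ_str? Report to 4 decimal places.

0.0825

Var(ȳ_str) = Σₕ Wₕ²(1 − fₕ)sₕ²/nₕ with Wₕ = Nₕ/N, N = 18809.
Public: Wₕ = 0.03774789; term = 0.03774789²·(1 − 0.21690141)·22.36/154 = 1.620141 × 10^-4.
Private: Wₕ = 0.96225211; term = 0.96225211²·(1 − 0.15194210)·23.27/2750 = 0.0066445709.
Sum = 0.006806585.
SE = √(0.006806585) = 0.0825.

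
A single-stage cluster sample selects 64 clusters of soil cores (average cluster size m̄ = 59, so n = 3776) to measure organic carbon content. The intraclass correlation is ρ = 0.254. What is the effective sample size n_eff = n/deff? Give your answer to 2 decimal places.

deff = 1 + (59 − 1)·0.254 = 1 + 14.732 = 15.732.
n_eff = 3776 / 15.732 = 240.02.

240.02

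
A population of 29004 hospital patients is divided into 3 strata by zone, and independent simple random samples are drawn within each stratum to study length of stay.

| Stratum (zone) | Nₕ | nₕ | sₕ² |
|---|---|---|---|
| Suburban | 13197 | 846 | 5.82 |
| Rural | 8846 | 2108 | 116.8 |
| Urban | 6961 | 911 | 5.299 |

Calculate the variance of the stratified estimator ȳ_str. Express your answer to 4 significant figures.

Var(ȳ_str) = Σₕ Wₕ²(1 − fₕ)sₕ²/nₕ with Wₕ = Nₕ/N, N = 29004.
Suburban: Wₕ = 0.45500621; term = 0.45500621²·(1 − 0.06410548)·5.82/846 = 0.0013329509.
Rural: Wₕ = 0.30499241; term = 0.30499241²·(1 − 0.23829980)·116.8/2108 = 0.0039258562.
Urban: Wₕ = 0.24000138; term = 0.24000138²·(1 − 0.13087200)·5.299/911 = 2.9119691 × 10^-4.
Sum = 0.005550004.

0.005550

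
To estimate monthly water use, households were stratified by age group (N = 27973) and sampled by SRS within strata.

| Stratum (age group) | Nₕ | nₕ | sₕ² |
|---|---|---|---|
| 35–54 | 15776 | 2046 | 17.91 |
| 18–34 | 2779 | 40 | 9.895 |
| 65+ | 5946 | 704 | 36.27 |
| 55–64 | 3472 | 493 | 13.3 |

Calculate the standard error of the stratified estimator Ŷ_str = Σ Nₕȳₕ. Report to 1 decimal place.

2379.9

Var(Ŷ_str) = Σₕ Nₕ²(1 − fₕ)sₕ²/nₕ.
35–54: 15776²·(1 − 2046/15776)·17.91/2046 = 1.8960832 × 10^6.
18–34: 2779²·(1 − 40/2779)·9.895/40 = 1.8829396 × 10^6.
65+: 5946²·(1 − 704/5946)·36.27/704 = 1.6058198 × 10^6.
55–64: 3472²·(1 − 493/3472)·13.3/493 = 279032.6.
Sum = 5.6638752 × 10^6.
SE = √(5.6638752 × 10^6) = 2379.9.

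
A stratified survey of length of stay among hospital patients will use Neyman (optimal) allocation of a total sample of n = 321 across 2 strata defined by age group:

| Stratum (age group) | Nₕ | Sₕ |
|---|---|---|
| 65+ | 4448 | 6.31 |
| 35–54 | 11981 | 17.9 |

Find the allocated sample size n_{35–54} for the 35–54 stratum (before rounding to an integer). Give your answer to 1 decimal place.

283.9

Neyman allocation: nₕ = n·NₕSₕ / Σⱼ NⱼSⱼ.
Σ NⱼSⱼ = 4448·6.31 + 11981·17.9 = 242526.78.
n_{35–54} = 321·11981·17.9 / 242526.78 = 283.9.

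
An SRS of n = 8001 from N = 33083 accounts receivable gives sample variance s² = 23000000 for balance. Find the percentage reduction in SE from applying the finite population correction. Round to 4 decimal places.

f = n/N = 8001/33083 = 0.24184627.
SE_no-fpc = √(s²/n) = 53.615676; SE_fpc = √((1−f)s²/n) = 46.684254.
Ratio = √(1−f) = 0.87072024. Reduction = 100·(1 − 0.87072024) = 12.9280%.

12.9280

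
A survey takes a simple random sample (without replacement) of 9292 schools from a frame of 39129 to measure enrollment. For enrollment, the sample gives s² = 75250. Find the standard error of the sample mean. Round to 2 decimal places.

2.49

Under SRS without replacement, Var(ȳ) = (1 − f)·s²/n with f = n/N = 9292/39129 = 0.23747093.
Var(ȳ) = (1 − 0.23747093)·75250/9292 = 0.76252907·8.0983642 = 6.1752381.
SE(ȳ) = √(6.1752381) = 2.49.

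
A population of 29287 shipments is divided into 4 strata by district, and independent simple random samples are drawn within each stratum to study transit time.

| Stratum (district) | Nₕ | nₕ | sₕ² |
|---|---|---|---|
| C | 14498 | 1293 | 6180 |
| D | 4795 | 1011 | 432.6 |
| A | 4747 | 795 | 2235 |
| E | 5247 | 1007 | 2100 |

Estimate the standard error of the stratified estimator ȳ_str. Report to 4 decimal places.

Var(ȳ_str) = Σₕ Wₕ²(1 − fₕ)sₕ²/nₕ with Wₕ = Nₕ/N, N = 29287.
C: Wₕ = 0.49503193; term = 0.49503193²·(1 − 0.08918472)·6180/1293 = 1.066809.
D: Wₕ = 0.16372452; term = 0.16372452²·(1 − 0.21084463)·432.6/1011 = 0.0090515994.
A: Wₕ = 0.16208557; term = 0.16208557²·(1 − 0.16747419)·2235/795 = 0.06148891.
E: Wₕ = 0.17915799; term = 0.17915799²·(1 − 0.19191919)·2100/1007 = 0.054089999.
Sum = 1.1914395.
SE = √(1.1914395) = 1.0915.

1.0915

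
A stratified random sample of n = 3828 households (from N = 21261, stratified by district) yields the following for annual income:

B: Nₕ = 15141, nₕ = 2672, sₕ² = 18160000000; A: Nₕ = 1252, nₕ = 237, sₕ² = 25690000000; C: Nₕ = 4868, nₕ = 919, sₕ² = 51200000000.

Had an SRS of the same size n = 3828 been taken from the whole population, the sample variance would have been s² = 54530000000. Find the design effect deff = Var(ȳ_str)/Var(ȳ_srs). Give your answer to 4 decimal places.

0.4720

Var(ȳ_str) = Σ Wₕ²(1−fₕ)sₕ²/nₕ with Wₕ = Nₕ/21261:
  B: (15141/21261)²·(1−2672/15141)·18160000000/2672 = 2.8385608 × 10^6
  A: (1252/21261)²·(1−237/1252)·25690000000/237 = 304732.49
  C: (4868/21261)²·(1−919/4868)·51200000000/919 = 2.3693258 × 10^6
  → Var(ȳ_str) = 5.5126191 × 10^6.
Var(ȳ_srs) = (1 − 3828/21261)·54530000000/3828 = 1.1680247 × 10^7.
deff = (5.5126191 × 10^6) / (1.1680247 × 10^7) = 0.4720.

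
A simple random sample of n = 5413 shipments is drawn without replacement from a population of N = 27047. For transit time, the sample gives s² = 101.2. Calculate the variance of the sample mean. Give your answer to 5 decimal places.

0.01495

Under SRS without replacement, Var(ȳ) = (1 − f)·s²/n with f = n/N = 5413/27047 = 0.20013310.
Var(ȳ) = (1 − 0.20013310)·101.2/5413 = 0.79986690·0.018695732 = 0.014954098.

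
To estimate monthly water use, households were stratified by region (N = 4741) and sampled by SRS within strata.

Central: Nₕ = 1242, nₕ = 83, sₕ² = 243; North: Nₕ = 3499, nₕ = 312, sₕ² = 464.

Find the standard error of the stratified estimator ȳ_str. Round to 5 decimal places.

0.96193

Var(ȳ_str) = Σₕ Wₕ²(1 − fₕ)sₕ²/nₕ with Wₕ = Nₕ/N, N = 4741.
Central: Wₕ = 0.26197005; term = 0.26197005²·(1 − 0.06682770)·243/83 = 0.18749656.
North: Wₕ = 0.73802995; term = 0.73802995²·(1 − 0.08916833)·464/312 = 0.7378184.
Sum = 0.92531496.
SE = √(0.92531496) = 0.96193.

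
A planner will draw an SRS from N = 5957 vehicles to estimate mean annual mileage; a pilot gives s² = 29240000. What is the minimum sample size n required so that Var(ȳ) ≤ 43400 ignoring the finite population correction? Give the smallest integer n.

674

Without fpc, n₀ = s²/D = 29240000/43400 = 673.7327.
Rounding up, n = 674.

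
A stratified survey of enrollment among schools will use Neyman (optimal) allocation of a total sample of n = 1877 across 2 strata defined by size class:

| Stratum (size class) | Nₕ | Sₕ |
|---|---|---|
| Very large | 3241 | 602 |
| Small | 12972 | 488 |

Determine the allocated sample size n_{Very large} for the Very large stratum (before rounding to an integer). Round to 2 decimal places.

442.22

Neyman allocation: nₕ = n·NₕSₕ / Σⱼ NⱼSⱼ.
Σ NⱼSⱼ = 3241·602 + 12972·488 = 8.281418 × 10^6.
n_{Very large} = 1877·3241·602 / (8.281418 × 10^6) = 442.22.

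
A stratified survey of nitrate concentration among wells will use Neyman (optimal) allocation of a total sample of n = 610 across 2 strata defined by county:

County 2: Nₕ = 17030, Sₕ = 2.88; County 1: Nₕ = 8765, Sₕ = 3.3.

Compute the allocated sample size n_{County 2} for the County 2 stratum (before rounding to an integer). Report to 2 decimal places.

Neyman allocation: nₕ = n·NₕSₕ / Σⱼ NⱼSⱼ.
Σ NⱼSⱼ = 17030·2.88 + 8765·3.3 = 77970.9.
n_{County 2} = 610·17030·2.88 / 77970.9 = 383.71.

383.71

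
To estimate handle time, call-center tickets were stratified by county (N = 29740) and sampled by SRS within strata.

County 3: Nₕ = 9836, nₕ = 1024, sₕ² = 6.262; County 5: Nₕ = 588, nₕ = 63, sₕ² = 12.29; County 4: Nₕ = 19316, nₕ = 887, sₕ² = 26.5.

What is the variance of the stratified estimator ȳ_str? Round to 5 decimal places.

0.01269

Var(ȳ_str) = Σₕ Wₕ²(1 − fₕ)sₕ²/nₕ with Wₕ = Nₕ/N, N = 29740.
County 3: Wₕ = 0.33073302; term = 0.33073302²·(1 − 0.10410736)·6.262/1024 = 5.9927228 × 10^-4.
County 5: Wₕ = 0.01977135; term = 0.01977135²·(1 − 0.10714286)·12.29/63 = 6.8087288 × 10^-5.
County 4: Wₕ = 0.64949563; term = 0.64949563²·(1 − 0.04592048)·26.5/887 = 0.012024286.
Sum = 0.012691646.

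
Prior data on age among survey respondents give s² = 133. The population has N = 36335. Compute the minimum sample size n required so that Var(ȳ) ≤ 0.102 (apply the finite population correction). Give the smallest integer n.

Without fpc, n₀ = s²/D = 133/0.102 = 1303.9216.
With fpc, (1 − n/N)·s²/n ≤ D requires n ≥ n₀/(1 + n₀/N) = 1303.9216/(1 + 1303.9216/36335) = 1258.7500.
Rounding up, n = 1259.

1259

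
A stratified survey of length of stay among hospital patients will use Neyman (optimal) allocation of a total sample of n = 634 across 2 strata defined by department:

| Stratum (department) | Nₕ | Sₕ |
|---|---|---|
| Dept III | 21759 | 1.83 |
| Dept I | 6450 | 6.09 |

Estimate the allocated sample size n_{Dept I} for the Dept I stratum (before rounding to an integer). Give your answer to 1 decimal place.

Neyman allocation: nₕ = n·NₕSₕ / Σⱼ NⱼSⱼ.
Σ NⱼSⱼ = 21759·1.83 + 6450·6.09 = 79099.47.
n_{Dept I} = 634·6450·6.09 / 79099.47 = 314.8.

314.8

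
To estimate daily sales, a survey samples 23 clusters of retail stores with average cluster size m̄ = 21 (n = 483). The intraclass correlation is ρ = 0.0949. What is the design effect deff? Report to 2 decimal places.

2.90

deff = 1 + (21 − 1)·0.0949 = 1 + 1.898 = 2.898.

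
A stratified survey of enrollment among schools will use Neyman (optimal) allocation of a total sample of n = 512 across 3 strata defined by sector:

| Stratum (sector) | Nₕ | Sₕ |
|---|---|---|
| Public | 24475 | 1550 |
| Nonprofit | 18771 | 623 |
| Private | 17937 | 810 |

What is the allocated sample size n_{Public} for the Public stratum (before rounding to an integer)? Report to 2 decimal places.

302.74

Neyman allocation: nₕ = n·NₕSₕ / Σⱼ NⱼSⱼ.
Σ NⱼSⱼ = 24475·1550 + 18771·623 + 17937·810 = 6.4159553 × 10^7.
n_{Public} = 512·24475·1550 / (6.4159553 × 10^7) = 302.74.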